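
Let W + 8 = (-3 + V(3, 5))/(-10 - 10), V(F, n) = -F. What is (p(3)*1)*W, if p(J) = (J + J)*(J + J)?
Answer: -1386/5 ≈ -277.20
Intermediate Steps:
p(J) = 4*J² (p(J) = (2*J)*(2*J) = 4*J²)
W = -77/10 (W = -8 + (-3 - 1*3)/(-10 - 10) = -8 + (-3 - 3)/(-20) = -8 - 6*(-1/20) = -8 + 3/10 = -77/10 ≈ -7.7000)
(p(3)*1)*W = ((4*3²)*1)*(-77/10) = ((4*9)*1)*(-77/10) = (36*1)*(-77/10) = 36*(-77/10) = -1386/5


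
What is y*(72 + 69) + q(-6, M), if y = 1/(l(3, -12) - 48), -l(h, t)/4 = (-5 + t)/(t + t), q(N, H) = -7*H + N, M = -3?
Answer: 3729/305 ≈ 12.226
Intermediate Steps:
q(N, H) = N - 7*H
l(h, t) = -2*(-5 + t)/t (l(h, t) = -4*(-5 + t)/(t + t) = -4*(-5 + t)/(2*t) = -4*(-5 + t)*1/(2*t) = -2*(-5 + t)/t)
y = -6/305 (y = 1/((-2 + 10/(-12)) - 48) = 1/((-2 + 10*(-1/12)) - 48) = 1/((-2 - 5/6) - 48) = 1/(-17/6 - 48) = 1/(-305/6) = -6/305 ≈ -0.019672)
y*(72 + 69) + q(-6, M) = -6*(72 + 69)/305 + (-6 - 7*(-3)) = -6/305*141 + (-6 + 21) = -846/305 + 15 = 3729/305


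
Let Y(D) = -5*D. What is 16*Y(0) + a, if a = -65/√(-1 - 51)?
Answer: 5*I*√13/2 ≈ 9.0139*I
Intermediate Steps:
a = 5*I*√13/2 (a = -65*(-I*√13/26) = -(-5)*I*√13/2 = 5*I*√13/2 ≈ 9.0139*I)
16*Y(0) + a = 16*(-5*0) + 5*I*√13/2 = 16*0 + 5*I*√13/2 = 0 + 5*I*√13/2 = 5*I*√13/2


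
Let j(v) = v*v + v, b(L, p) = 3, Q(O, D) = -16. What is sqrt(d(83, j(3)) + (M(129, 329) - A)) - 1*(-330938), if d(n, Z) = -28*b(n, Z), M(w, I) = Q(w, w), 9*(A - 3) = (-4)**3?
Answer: 330938 + I*sqrt(863)/3 ≈ 3.3094e+5 + 9.7923*I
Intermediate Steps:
A = -37/9 (A = 3 + (1/9)*(-4)**3 = 3 + (1/9)*(-64) = 3 - 64/9 = -37/9 ≈ -4.1111)
j(v) = v + v**2 (j(v) = v**2 + v = v + v**2)
M(w, I) = -16
d(n, Z) = -84 (d(n, Z) = -28*3 = -84)
sqrt(d(83, j(3)) + (M(129, 329) - A)) - 1*(-330938) = sqrt(-84 + (-16 - 1*(-37/9))) - 1*(-330938) = sqrt(-84 + (-16 + 37/9)) + 330938 = sqrt(-84 - 107/9) + 330938 = sqrt(-863/9) + 330938 = I*sqrt(863)/3 + 330938 = 330938 + I*sqrt(863)/3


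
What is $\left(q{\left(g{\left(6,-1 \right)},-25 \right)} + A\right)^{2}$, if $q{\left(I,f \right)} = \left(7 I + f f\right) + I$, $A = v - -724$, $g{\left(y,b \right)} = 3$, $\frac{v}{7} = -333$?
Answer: $917764$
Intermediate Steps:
$v = -2331$ ($v = 7 \left(-333\right) = -2331$)
$A = -1607$ ($A = -2331 - -724 = -2331 + 724 = -1607$)
$q{\left(I,f \right)} = f^{2} + 8 I$ ($q{\left(I,f \right)} = \left(7 I + f^{2}\right) + I = \left(f^{2} + 7 I\right) + I = f^{2} + 8 I$)
$\left(q{\left(g{\left(6,-1 \right)},-25 \right)} + A\right)^{2} = \left(\left(\left(-25\right)^{2} + 8 \cdot 3\right) - 1607\right)^{2} = \left(\left(625 + 24\right) - 1607\right)^{2} = \left(649 - 1607\right)^{2} = \left(-958\right)^{2} = 917764$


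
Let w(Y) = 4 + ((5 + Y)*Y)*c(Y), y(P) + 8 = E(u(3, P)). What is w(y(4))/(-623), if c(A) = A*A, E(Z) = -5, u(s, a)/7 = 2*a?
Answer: -17580/623 ≈ -28.218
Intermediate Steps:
u(s, a) = 14*a (u(s, a) = 7*(2*a) = 14*a)
c(A) = A²
y(P) = -13 (y(P) = -8 - 5 = -13)
w(Y) = 4 + Y³*(5 + Y) (w(Y) = 4 + ((5 + Y)*Y)*Y² = 4 + (Y*(5 + Y))*Y² = 4 + Y³*(5 + Y))
w(y(4))/(-623) = (4 + (-13)⁴ + 5*(-13)³)/(-623) = (4 + 28561 + 5*(-2197))*(-1/623) = (4 + 28561 - 10985)*(-1/623) = 17580*(-1/623) = -17580/623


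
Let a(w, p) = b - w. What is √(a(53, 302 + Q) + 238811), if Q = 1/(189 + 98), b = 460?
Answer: 7*√4882 ≈ 489.10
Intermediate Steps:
Q = 1/287 ≈ 0.0034843
a(w, p) = 460 - w
√(a(53, 302 + Q) + 238811) = √((460 - 1*53) + 238811) = √((460 - 53) + 238811) = √(407 + 238811) = √239218 = 7*√4882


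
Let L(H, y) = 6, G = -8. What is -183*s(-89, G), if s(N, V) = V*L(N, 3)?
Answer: 8784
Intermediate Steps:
s(N, V) = 6*V (s(N, V) = V*6 = 6*V)
-183*s(-89, G) = -1098*(-8) = -183*(-48) = 8784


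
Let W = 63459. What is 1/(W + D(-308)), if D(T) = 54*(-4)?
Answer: 1/63243 ≈ 1.5812e-5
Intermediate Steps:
D(T) = -216
1/(W + D(-308)) = 1/(63459 - 216) = 1/63243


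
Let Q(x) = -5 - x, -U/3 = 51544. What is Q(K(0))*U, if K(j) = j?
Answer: 773160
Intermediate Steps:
U = -154632 (U = -3*51544 = -154632)
Q(K(0))*U = (-5 - 1*0)*(-154632) = (-5 + 0)*(-154632) = -5*(-154632) = 773160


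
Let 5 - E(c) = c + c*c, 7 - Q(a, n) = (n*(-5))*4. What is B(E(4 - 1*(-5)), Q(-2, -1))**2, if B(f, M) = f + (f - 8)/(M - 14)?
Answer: 538756/81 ≈ 6651.3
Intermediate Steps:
Q(a, n) = 7 + 20*n (Q(a, n) = 7 - n*(-5)*4 = 7 - (-5*n)*4 = 7 - (-20)*n = 7 + 20*n)
E(c) = 5 - c - c**2 (E(c) = 5 - (c + c*c) = 5 - (c + c**2) = 5 + (-c - c**2) = 5 - c - c**2)
B(f, M) = f + (-8 + f)/(-14 + M)
B(E(4 - 1*(-5)), Q(-2, -1))**2 = ((-8 - 13*(5 - (4 - 1*(-5)) - (4 - 1*(-5))**2) + (7 + 20*(-1))*(5 - (4 - 1*(-5)) - (4 - 1*(-5))**2))/(-14 + (7 + 20*(-1))))**2 = ((-8 - 13*(5 - (4 + 5) - (4 + 5)**2) + (7 - 20)*(5 - (4 + 5) - (4 + 5)**2))/(-14 + (7 - 20)))**2 = ((-8 - 13*(5 - 1*9 - 1*9**2) - 13*(5 - 1*9 - 1*9**2))/(-14 - 13))**2 = ((-8 - 13*(5 - 9 - 1*81) - 13*(5 - 9 - 1*81))/(-27))**2 = (-(-8 - 13*(5 - 9 - 81) - 13*(5 - 9 - 81))/27)**2 = (-(-8 - 13*(-85) - 13*(-85))/27)**2 = (-(-8 + 1105 + 1105)/27)**2 = (-1/27*2202)**2 = (-734/9)**2 = 538756/81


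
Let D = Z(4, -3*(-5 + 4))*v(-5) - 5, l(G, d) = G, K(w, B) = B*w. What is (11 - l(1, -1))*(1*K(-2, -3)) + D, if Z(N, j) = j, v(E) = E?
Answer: 40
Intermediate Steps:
D = -20 (D = -3*(-5 + 4)*(-5) - 5 = -3*(-1)*(-5) - 5 = 3*(-5) - 5 = -15 - 5 = -20)
(11 - l(1, -1))*(1*K(-2, -3)) + D = (11 - 1*1)*(1*(-3*(-2))) - 20 = (11 - 1)*(1*6) - 20 = 10*6 - 20 = 60 - 20 = 40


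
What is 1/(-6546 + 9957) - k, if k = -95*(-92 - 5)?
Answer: -31432364/3411 ≈ -9215.0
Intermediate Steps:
k = 9215 (k = -95*(-97) = 9215)
1/(-6546 + 9957) - k = 1/(-6546 + 9957) - 1*9215 = 1/3411 - 9215 = -31432364/3411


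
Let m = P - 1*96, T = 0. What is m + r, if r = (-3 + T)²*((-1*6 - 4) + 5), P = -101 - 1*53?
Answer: -295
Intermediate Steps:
P = -154 (P = -101 - 53 = -154)
m = -250 (m = -154 - 1*96 = -154 - 96 = -250)
r = -45 (r = (-3 + 0)²*((-1*6 - 4) + 5) = (-3)²*((-6 - 4) + 5) = 9*(-10 + 5) = 9*(-5) = -45)
m + r = -250 - 45 = -295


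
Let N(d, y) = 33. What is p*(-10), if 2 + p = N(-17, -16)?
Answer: -310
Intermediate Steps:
p = 31 (p = -2 + 33 = 31)
p*(-10) = 31*(-10) = -310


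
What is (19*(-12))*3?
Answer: -684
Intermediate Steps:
(19*(-12))*3 = -228*3 = -684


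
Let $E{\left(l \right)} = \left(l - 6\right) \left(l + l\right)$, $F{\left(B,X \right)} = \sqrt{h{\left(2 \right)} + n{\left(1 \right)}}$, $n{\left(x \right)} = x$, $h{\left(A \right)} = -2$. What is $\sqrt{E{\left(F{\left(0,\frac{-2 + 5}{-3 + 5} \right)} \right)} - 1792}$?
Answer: $\sqrt{2} \sqrt{-896 + i \left(-6 + i\right)} \approx 0.14166 - 42.356 i$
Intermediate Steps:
$F{\left(B,X \right)} = i$ ($F{\left(B,X \right)} = \sqrt{-2 + 1} = \sqrt{-1} = i$)
$E{\left(l \right)} = 2 l \left(-6 + l\right)$ ($E{\left(l \right)} = \left(-6 + l\right) 2 l = 2 l \left(-6 + l\right)$)
$\sqrt{E{\left(F{\left(0,\frac{-2 + 5}{-3 + 5} \right)} \right)} - 1792} = \sqrt{2 i \left(-6 + i\right) - 1792} = \sqrt{-1792 + 2 i \left(-6 + i\right)}$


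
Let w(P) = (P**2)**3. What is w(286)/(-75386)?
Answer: -273631570523168/37693 ≈ -7.2595e+9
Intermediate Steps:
w(P) = P**6
w(286)/(-75386) = 286**6/(-75386) = 547263141046336*(-1/75386) = -273631570523168/37693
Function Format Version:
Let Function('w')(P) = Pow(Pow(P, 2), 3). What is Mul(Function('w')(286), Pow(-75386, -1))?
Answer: Rational(-273631570523168, 37693) ≈ -7.2595e+9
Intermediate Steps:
Function('w')(P) = Pow(P, 6)
Mul(Function('w')(286), Pow(-75386, -1)) = Mul(Pow(286, 6), Pow(-75386, -1)) = Mul(547263141046336, Rational(-1, 75386)) = Rational(-273631570523168, 37693)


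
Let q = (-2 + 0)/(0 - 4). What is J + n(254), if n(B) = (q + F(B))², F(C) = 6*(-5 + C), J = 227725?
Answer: 9845021/4 ≈ 2.4613e+6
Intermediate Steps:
q = ½ (q = -2/(-4) = -2*(-¼) = ½ ≈ 0.50000)
F(C) = -30 + 6*C
n(B) = (-59/2 + 6*B)² (n(B) = (½ + (-30 + 6*B))² = (-59/2 + 6*B)²)
J + n(254) = 227725 + (-59 + 12*254)²/4 = 227725 + (-59 + 3048)²/4 = 227725 + (¼)*2989² = 227725 + (¼)*8934121 = 227725 + 8934121/4 = 9845021/4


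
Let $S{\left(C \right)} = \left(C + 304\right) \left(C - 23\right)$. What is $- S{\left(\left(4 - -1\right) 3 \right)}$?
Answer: $2552$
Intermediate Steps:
$S{\left(C \right)} = \left(-23 + C\right) \left(304 + C\right)$ ($S{\left(C \right)} = \left(304 + C\right) \left(-23 + C\right) = \left(-23 + C\right) \left(304 + C\right)$)
$- S{\left(\left(4 - -1\right) 3 \right)} = - (-6992 + \left(\left(4 - -1\right) 3\right)^{2} + 281 \left(4 - -1\right) 3) = - (-6992 + \left(\left(4 + \left(-1 + 2\right)\right) 3\right)^{2} + 281 \left(4 + \left(-1 + 2\right)\right) 3) = - (-6992 + \left(\left(4 + 1\right) 3\right)^{2} + 281 \left(4 + 1\right) 3) = - (-6992 + \left(5 \cdot 3\right)^{2} + 281 \cdot 5 \cdot 3) = - (-6992 + 15^{2} + 281 \cdot 15) = - (-6992 + 225 + 4215) = \left(-1\right) \left(-2552\right) = 2552$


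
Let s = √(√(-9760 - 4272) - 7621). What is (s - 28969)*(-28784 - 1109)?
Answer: 865970317 - 29893*√(-7621 + 4*I*√877) ≈ 8.6595e+8 - 2.6097e+6*I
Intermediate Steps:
s = √(-7621 + 4*I*√877) (s = √(√(-14032) - 7621) = √(4*I*√877 - 7621) = √(-7621 + 4*I*√877) ≈ 0.6784 + 87.301*I)
(s - 28969)*(-28784 - 1109) = (√(-7621 + 4*I*√877) - 28969)*(-28784 - 1109) = (-28969 + √(-7621 + 4*I*√877))*(-29893) = 865970317 - 29893*√(-7621 + 4*I*√877)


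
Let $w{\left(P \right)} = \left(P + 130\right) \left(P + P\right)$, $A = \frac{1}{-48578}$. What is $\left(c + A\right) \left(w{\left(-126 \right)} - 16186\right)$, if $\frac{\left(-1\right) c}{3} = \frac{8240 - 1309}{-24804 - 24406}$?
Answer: $- \frac{4341627469484}{597630845} \approx -7264.7$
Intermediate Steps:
$A = - \frac{1}{48578} \approx -2.0585 \cdot 10^{-5}$
$w{\left(P \right)} = 2 P \left(130 + P\right)$ ($w{\left(P \right)} = \left(130 + P\right) 2 P = 2 P \left(130 + P\right)$)
$c = \frac{20793}{49210}$ ($c = - 3 \frac{8240 - 1309}{-24804 - 24406} = - 3 \frac{6931}{-49210} = - 3 \cdot 6931 \left(- \frac{1}{49210}\right) = \left(-3\right) \left(- \frac{6931}{49210}\right) = \frac{20793}{49210} \approx 0.42254$)
$\left(c + A\right) \left(w{\left(-126 \right)} - 16186\right) = \left(\frac{20793}{49210} - \frac{1}{48578}\right) \left(2 \left(-126\right) \left(130 - 126\right) - 16186\right) = \frac{252508286 \left(2 \left(-126\right) 4 - 16186\right)}{597630845} = \frac{252508286 \left(-1008 - 16186\right)}{597630845} = \frac{252508286}{597630845} \left(-17194\right) = - \frac{4341627469484}{597630845}$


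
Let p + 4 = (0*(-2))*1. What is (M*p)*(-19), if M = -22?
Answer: -1672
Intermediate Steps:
p = -4 (p = -4 + (0*(-2))*1 = -4 + 0*1 = -4 + 0 = -4)
(M*p)*(-19) = -22*(-4)*(-19) = 88*(-19) = -1672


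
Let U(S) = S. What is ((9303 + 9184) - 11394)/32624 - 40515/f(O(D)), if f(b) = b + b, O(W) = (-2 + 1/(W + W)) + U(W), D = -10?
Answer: 13219323013/7862384 ≈ 1681.3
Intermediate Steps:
O(W) = -2 + W + 1/(2*W) (O(W) = (-2 + 1/(W + W)) + W = (-2 + 1/(2*W)) + W = -2 + W + 1/(2*W))
f(b) = 2*b
((9303 + 9184) - 11394)/32624 - 40515/f(O(D)) = ((9303 + 9184) - 11394)/32624 - 40515*1/(2*(-2 - 10 + (½)/(-10))) = (18487 - 11394)*(1/32624) - 40515*1/(2*(-2 - 10 + (½)*(-⅒))) = 7093*(1/32624) - 40515*1/(2*(-2 - 10 - 1/20)) = 7093/32624 - 40515/(2*(-241/20)) = 7093/32624 - 40515/(-241/10) = 7093/32624 - 40515*(-10/241) = 7093/32624 + 405150/241 = 13219323013/7862384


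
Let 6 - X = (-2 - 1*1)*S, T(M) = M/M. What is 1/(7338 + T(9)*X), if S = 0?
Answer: 1/7344 ≈ 0.00013617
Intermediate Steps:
T(M) = 1
X = 6 (X = 6 - (-2 - 1*1)*0 = 6 - (-2 - 1)*0 = 6 - (-3)*0 = 6 - 1*0 = 6 + 0 = 6)
1/(7338 + T(9)*X) = 1/(7338 + 1*6) = 1/(7338 + 6) = 1/7344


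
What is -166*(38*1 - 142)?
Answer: 17264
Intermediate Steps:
-166*(38*1 - 142) = -166*(38 - 142) = -166*(-104) = 17264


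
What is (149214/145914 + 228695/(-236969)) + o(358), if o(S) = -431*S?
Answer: -889195760580722/5762849111 ≈ -1.5430e+5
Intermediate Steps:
(149214/145914 + 228695/(-236969)) + o(358) = (149214/145914 + 228695/(-236969)) - 431*358 = (149214*(1/145914) + 228695*(-1/236969)) - 154298 = (24869/24319 - 228695/236969) - 154298 = 331548356/5762849111 - 154298 = -889195760580722/5762849111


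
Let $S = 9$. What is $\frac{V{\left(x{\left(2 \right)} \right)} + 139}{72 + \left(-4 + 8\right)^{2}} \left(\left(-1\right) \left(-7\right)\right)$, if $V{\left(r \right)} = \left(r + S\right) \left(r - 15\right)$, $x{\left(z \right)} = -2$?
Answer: $\frac{35}{22} \approx 1.5909$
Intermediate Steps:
$V{\left(r \right)} = \left(-15 + r\right) \left(9 + r\right)$ ($V{\left(r \right)} = \left(r + 9\right) \left(r - 15\right) = \left(9 + r\right) \left(-15 + r\right) = \left(-15 + r\right) \left(9 + r\right)$)
$\frac{V{\left(x{\left(2 \right)} \right)} + 139}{72 + \left(-4 + 8\right)^{2}} \left(\left(-1\right) \left(-7\right)\right) = \frac{\left(-135 + \left(-2\right)^{2} - -12\right) + 139}{72 + \left(-4 + 8\right)^{2}} \left(\left(-1\right) \left(-7\right)\right) = \frac{\left(-135 + 4 + 12\right) + 139}{72 + 4^{2}} \cdot 7 = \frac{-119 + 139}{72 + 16} \cdot 7 = \frac{20}{88} \cdot 7 = 20 \cdot \frac{1}{88} \cdot 7 = \frac{5}{22} \cdot 7 = \frac{35}{22}$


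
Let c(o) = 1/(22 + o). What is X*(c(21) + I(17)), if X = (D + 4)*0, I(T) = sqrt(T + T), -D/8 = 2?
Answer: 0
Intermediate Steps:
D = -16 (D = -8*2 = -16)
I(T) = sqrt(2)*sqrt(T) (I(T) = sqrt(2*T) = sqrt(2)*sqrt(T))
X = 0 (X = (-16 + 4)*0 = -12*0 = 0)
X*(c(21) + I(17)) = 0*(1/(22 + 21) + sqrt(2)*sqrt(17)) = 0*(1/43 + sqrt(34)) = 0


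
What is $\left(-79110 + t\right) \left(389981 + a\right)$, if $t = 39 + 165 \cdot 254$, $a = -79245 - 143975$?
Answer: $-6197005521$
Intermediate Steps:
$a = -223220$ ($a = -79245 - 143975 = -223220$)
$t = 41949$ ($t = 39 + 41910 = 41949$)
$\left(-79110 + t\right) \left(389981 + a\right) = \left(-79110 + 41949\right) \left(389981 - 223220\right) = \left(-37161\right) 166761 = -6197005521$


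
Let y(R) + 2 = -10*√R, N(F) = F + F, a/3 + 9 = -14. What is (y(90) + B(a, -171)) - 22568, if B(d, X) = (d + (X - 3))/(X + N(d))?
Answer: -2324629/103 - 30*√10 ≈ -22664.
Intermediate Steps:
a = -69 (a = -27 + 3*(-14) = -27 - 42 = -69)
N(F) = 2*F
y(R) = -2 - 10*√R
B(d, X) = (-3 + X + d)/(X + 2*d) (B(d, X) = (d + (X - 3))/(X + 2*d) = (d + (-3 + X))/(X + 2*d) = (-3 + X + d)/(X + 2*d))
(y(90) + B(a, -171)) - 22568 = ((-2 - 30*√10) + (-3 - 171 - 69)/(-171 + 2*(-69))) - 22568 = ((-2 - 30*√10) - 243/(-171 - 138)) - 22568 = ((-2 - 30*√10) - 243/(-309)) - 22568 = ((-2 - 30*√10) - 1/309*(-243)) - 22568 = ((-2 - 30*√10) + 81/103) - 22568 = (-125/103 - 30*√10) - 22568 = -2324629/103 - 30*√10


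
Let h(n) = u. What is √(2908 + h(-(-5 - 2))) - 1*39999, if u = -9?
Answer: -39999 + √2899 ≈ -39945.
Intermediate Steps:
h(n) = -9
√(2908 + h(-(-5 - 2))) - 1*39999 = √(2908 - 9) - 1*39999 = √2899 - 39999 = -39999 + √2899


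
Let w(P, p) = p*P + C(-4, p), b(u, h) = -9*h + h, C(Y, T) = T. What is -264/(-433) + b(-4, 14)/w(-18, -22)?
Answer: 25120/80971 ≈ 0.31023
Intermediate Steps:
b(u, h) = -8*h
w(P, p) = p + P*p (w(P, p) = p*P + p = P*p + p = p + P*p)
-264/(-433) + b(-4, 14)/w(-18, -22) = -264/(-433) + (-8*14)/((-22*(1 - 18))) = -264*(-1/433) - 112/((-22*(-17))) = 264/433 - 112/374 = 264/433 - 112*1/374 = 264/433 - 56/187 = 25120/80971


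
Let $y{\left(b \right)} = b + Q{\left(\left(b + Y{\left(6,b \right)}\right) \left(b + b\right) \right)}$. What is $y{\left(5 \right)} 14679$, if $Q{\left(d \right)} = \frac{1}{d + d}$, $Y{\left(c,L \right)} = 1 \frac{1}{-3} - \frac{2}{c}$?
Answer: $\frac{19126737}{260} \approx 73564.0$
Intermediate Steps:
$Y{\left(c,L \right)} = - \frac{1}{3} - \frac{2}{c}$ ($Y{\left(c,L \right)} = 1 \left(- \frac{1}{3}\right) - \frac{2}{c} = - \frac{1}{3} - \frac{2}{c}$)
$Q{\left(d \right)} = \frac{1}{2 d}$
$y{\left(b \right)} = b + \frac{1}{4 b \left(- \frac{2}{3} + b\right)}$ ($y{\left(b \right)} = b + \frac{1}{2 \left(b + \frac{-6 - 6}{3 \cdot 6}\right) \left(b + b\right)} = b + \frac{1}{2 \left(b + \frac{1}{3} \cdot \frac{1}{6} \left(-6 - 6\right)\right) 2 b} = b + \frac{1}{2 \left(b + \frac{1}{3} \cdot \frac{1}{6} \left(-12\right)\right) 2 b} = b + \frac{1}{2 \left(b - \frac{2}{3}\right) 2 b} = b + \frac{1}{2 \left(- \frac{2}{3} + b\right) 2 b} = b + \frac{1}{2 \cdot 2 b \left(- \frac{2}{3} + b\right)} = b + \frac{\frac{1}{2} \frac{1}{b} \frac{1}{- \frac{2}{3} + b}}{2} = b + \frac{1}{4 b \left(- \frac{2}{3} + b\right)}$)
$y{\left(5 \right)} 14679 = \left(5 + \frac{1}{4 \cdot 5 \left(- \frac{2}{3} + 5\right)}\right) 14679 = \left(5 + \frac{1}{4} \cdot \frac{1}{5} \frac{1}{\frac{13}{3}}\right) 14679 = \left(5 + \frac{1}{4} \cdot \frac{1}{5} \cdot \frac{3}{13}\right) 14679 = \left(5 + \frac{3}{260}\right) 14679 = \frac{1303}{260} \cdot 14679 = \frac{19126737}{260}$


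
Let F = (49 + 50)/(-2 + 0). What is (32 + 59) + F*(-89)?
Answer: 8993/2 ≈ 4496.5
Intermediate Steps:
F = -99/2 (F = 99/(-2) = 99*(-½) = -99/2 ≈ -49.500)
(32 + 59) + F*(-89) = (32 + 59) - 99/2*(-89) = 91 + 8811/2 = 8993/2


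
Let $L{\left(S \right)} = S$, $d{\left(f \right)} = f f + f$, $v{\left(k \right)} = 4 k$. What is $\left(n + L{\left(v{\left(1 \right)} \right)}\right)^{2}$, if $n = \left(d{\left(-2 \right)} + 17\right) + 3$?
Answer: $676$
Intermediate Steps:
$d{\left(f \right)} = f + f^{2}$ ($d{\left(f \right)} = f^{2} + f = f + f^{2}$)
$n = 22$ ($n = \left(- 2 \left(1 - 2\right) + 17\right) + 3 = \left(\left(-2\right) \left(-1\right) + 17\right) + 3 = \left(2 + 17\right) + 3 = 19 + 3 = 22$)
$\left(n + L{\left(v{\left(1 \right)} \right)}\right)^{2} = \left(22 + 4 \cdot 1\right)^{2} = \left(22 + 4\right)^{2} = 26^{2} = 676$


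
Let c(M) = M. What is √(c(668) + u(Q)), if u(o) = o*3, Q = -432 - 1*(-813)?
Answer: √1811 ≈ 42.556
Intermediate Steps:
Q = 381 (Q = -432 + 813 = 381)
u(o) = 3*o
√(c(668) + u(Q)) = √(668 + 3*381) = √(668 + 1143) = √1811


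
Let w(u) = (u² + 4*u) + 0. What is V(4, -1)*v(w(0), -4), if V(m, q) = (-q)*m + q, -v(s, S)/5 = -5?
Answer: 75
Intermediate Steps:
w(u) = u² + 4*u
v(s, S) = 25 (v(s, S) = -5*(-5) = 25)
V(m, q) = q - m*q (V(m, q) = -m*q + q = q - m*q)
V(4, -1)*v(w(0), -4) = -(1 - 1*4)*25 = -(1 - 4)*25 = -1*(-3)*25 = 3*25 = 75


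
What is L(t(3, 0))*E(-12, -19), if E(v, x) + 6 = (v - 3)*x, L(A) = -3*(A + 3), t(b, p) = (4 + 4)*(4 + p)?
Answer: -29295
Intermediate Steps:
t(b, p) = 32 + 8*p (t(b, p) = 8*(4 + p) = 32 + 8*p)
L(A) = -9 - 3*A (L(A) = -3*(3 + A) = -9 - 3*A)
E(v, x) = -6 + x*(-3 + v) (E(v, x) = -6 + (v - 3)*x = -6 + (-3 + v)*x = -6 + x*(-3 + v))
L(t(3, 0))*E(-12, -19) = (-9 - 3*(32 + 8*0))*(-6 - 3*(-19) - 12*(-19)) = (-9 - 3*(32 + 0))*(-6 + 57 + 228) = (-9 - 3*32)*279 = (-9 - 96)*279 = -105*279 = -29295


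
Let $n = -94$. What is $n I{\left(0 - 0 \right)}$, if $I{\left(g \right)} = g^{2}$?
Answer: $0$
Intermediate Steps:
$n I{\left(0 - 0 \right)} = - 94 \left(0 - 0\right)^{2} = - 94 \left(0 + 0\right)^{2} = - 94 \cdot 0^{2} = \left(-94\right) 0 = 0$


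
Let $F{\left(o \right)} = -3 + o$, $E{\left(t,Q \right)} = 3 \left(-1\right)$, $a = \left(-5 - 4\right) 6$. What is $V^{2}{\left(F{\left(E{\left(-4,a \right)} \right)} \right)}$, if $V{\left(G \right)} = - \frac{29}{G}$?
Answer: $\frac{841}{36} \approx 23.361$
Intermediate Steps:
$a = -54$ ($a = \left(-9\right) 6 = -54$)
$E{\left(t,Q \right)} = -3$
$V^{2}{\left(F{\left(E{\left(-4,a \right)} \right)} \right)} = \left(- \frac{29}{-3 - 3}\right)^{2} = \left(- \frac{29}{-6}\right)^{2} = \left(\left(-29\right) \left(- \frac{1}{6}\right)\right)^{2} = \left(\frac{29}{6}\right)^{2} = \frac{841}{36}$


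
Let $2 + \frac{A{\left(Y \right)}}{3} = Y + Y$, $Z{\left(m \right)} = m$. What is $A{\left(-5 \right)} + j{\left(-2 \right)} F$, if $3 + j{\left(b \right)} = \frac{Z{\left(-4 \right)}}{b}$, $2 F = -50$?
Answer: $-11$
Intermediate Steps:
$F = -25$ ($F = \frac{1}{2} \left(-50\right) = -25$)
$A{\left(Y \right)} = -6 + 6 Y$ ($A{\left(Y \right)} = -6 + 3 \left(Y + Y\right) = -6 + 3 \cdot 2 Y = -6 + 6 Y$)
$j{\left(b \right)} = -3 - \frac{4}{b}$
$A{\left(-5 \right)} + j{\left(-2 \right)} F = \left(-6 + 6 \left(-5\right)\right) + \left(-3 - \frac{4}{-2}\right) \left(-25\right) = \left(-6 - 30\right) + \left(-3 - -2\right) \left(-25\right) = -36 + \left(-3 + 2\right) \left(-25\right) = -36 - -25 = -36 + 25 = -11$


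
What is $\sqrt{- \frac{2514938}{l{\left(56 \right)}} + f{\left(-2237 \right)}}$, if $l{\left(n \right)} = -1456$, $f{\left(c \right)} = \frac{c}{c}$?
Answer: $\frac{\sqrt{228991854}}{364} \approx 41.573$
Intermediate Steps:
$f{\left(c \right)} = 1$
$\sqrt{- \frac{2514938}{l{\left(56 \right)}} + f{\left(-2237 \right)}} = \sqrt{- \frac{2514938}{-1456} + 1} = \sqrt{\left(-2514938\right) \left(- \frac{1}{1456}\right) + 1} = \sqrt{\frac{1257469}{728} + 1} = \sqrt{\frac{1258197}{728}} = \frac{\sqrt{228991854}}{364}$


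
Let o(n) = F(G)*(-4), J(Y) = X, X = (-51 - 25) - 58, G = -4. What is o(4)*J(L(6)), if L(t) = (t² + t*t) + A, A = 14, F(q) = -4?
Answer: -2144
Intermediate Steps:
X = -134 (X = -76 - 58 = -134)
L(t) = 14 + 2*t² (L(t) = (t² + t*t) + 14 = (t² + t²) + 14 = 2*t² + 14 = 14 + 2*t²)
J(Y) = -134
o(n) = 16 (o(n) = -4*(-4) = 16)
o(4)*J(L(6)) = 16*(-134) = -2144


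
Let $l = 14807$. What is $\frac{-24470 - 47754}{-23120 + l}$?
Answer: $\frac{72224}{8313} \approx 8.6881$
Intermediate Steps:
$\frac{-24470 - 47754}{-23120 + l} = \frac{-24470 - 47754}{-23120 + 14807} = - \frac{72224}{-8313} = \left(-72224\right) \left(- \frac{1}{8313}\right) = \frac{72224}{8313}$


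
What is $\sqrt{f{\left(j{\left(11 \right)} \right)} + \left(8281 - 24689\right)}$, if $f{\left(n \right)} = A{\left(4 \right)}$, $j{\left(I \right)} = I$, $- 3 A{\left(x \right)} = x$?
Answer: $\frac{2 i \sqrt{36921}}{3} \approx 128.1 i$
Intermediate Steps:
$A{\left(x \right)} = - \frac{x}{3}$
$f{\left(n \right)} = - \frac{4}{3}$ ($f{\left(n \right)} = \left(- \frac{1}{3}\right) 4 = - \frac{4}{3}$)
$\sqrt{f{\left(j{\left(11 \right)} \right)} + \left(8281 - 24689\right)} = \sqrt{- \frac{4}{3} + \left(8281 - 24689\right)} = \sqrt{- \frac{4}{3} - 16408} = \sqrt{- \frac{49228}{3}} = \frac{2 i \sqrt{36921}}{3}$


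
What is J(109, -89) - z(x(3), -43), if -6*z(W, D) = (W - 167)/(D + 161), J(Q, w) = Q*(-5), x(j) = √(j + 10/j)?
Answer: -386027/708 + √57/2124 ≈ -545.23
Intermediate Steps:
J(Q, w) = -5*Q
z(W, D) = -(-167 + W)/(6*(161 + D)) (z(W, D) = -(W - 167)/(6*(D + 161)) = -(-167 + W)/(6*(161 + D)))
J(109, -89) - z(x(3), -43) = -5*109 - (167 - √(3 + 10/3))/(6*(161 - 43)) = -545 - (167 - √(3 + 10*(⅓)))/(6*118) = -545 - (167 - √(3 + 10/3))/(6*118) = -545 - (167 - √(19/3))/(6*118) = -545 - (167 - √57/3)/(6*118) = -545 - (167/708 - √57/2124) = -545 + (-167/708 + √57/2124) = -386027/708 + √57/2124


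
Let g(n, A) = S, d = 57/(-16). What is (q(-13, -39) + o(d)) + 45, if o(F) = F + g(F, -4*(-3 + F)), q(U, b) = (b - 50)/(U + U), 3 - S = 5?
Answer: 8915/208 ≈ 42.861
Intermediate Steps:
S = -2 (S = 3 - 1*5 = 3 - 5 = -2)
d = -57/16 (d = 57*(-1/16) = -57/16 ≈ -3.5625)
q(U, b) = (-50 + b)/(2*U) (q(U, b) = (-50 + b)/((2*U)) = (-50 + b)*(1/(2*U)) = (-50 + b)/(2*U))
g(n, A) = -2
o(F) = -2 + F (o(F) = F - 2 = -2 + F)
(q(-13, -39) + o(d)) + 45 = ((½)*(-50 - 39)/(-13) + (-2 - 57/16)) + 45 = ((½)*(-1/13)*(-89) - 89/16) + 45 = (89/26 - 89/16) + 45 = -445/208 + 45 = 8915/208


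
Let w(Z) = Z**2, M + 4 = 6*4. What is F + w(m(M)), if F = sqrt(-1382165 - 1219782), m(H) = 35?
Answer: 1225 + I*sqrt(2601947) ≈ 1225.0 + 1613.1*I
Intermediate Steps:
M = 20 (M = -4 + 6*4 = -4 + 24 = 20)
F = I*sqrt(2601947) (F = sqrt(-2601947) = I*sqrt(2601947) ≈ 1613.1*I)
F + w(m(M)) = I*sqrt(2601947) + 35**2 = I*sqrt(2601947) + 1225 = 1225 + I*sqrt(2601947)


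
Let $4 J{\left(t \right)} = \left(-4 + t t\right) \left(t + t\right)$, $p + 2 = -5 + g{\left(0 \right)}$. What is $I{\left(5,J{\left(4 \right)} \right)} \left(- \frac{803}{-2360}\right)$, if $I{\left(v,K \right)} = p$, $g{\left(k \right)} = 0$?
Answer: $- \frac{5621}{2360} \approx -2.3818$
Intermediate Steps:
$p = -7$ ($p = -2 + \left(-5 + 0\right) = -2 - 5 = -7$)
$J{\left(t \right)} = \frac{t \left(-4 + t^{2}\right)}{2}$ ($J{\left(t \right)} = \frac{\left(-4 + t t\right) \left(t + t\right)}{4} = \frac{\left(-4 + t^{2}\right) 2 t}{4} = \frac{2 t \left(-4 + t^{2}\right)}{4} = \frac{t \left(-4 + t^{2}\right)}{2}$)
$I{\left(v,K \right)} = -7$
$I{\left(5,J{\left(4 \right)} \right)} \left(- \frac{803}{-2360}\right) = - 7 \left(- \frac{803}{-2360}\right) = - 7 \left(\left(-803\right) \left(- \frac{1}{2360}\right)\right) = \left(-7\right) \frac{803}{2360} = - \frac{5621}{2360}$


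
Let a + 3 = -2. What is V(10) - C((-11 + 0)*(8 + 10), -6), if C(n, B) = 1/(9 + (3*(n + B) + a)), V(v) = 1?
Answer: 609/608 ≈ 1.0016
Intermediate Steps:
a = -5 (a = -3 - 2 = -5)
C(n, B) = 1/(4 + 3*B + 3*n) (C(n, B) = 1/(9 + (3*(n + B) - 5)) = 1/(9 + (3*(B + n) - 5)) = 1/(9 + ((3*B + 3*n) - 5)) = 1/(9 + (-5 + 3*B + 3*n)) = 1/(4 + 3*B + 3*n))
V(10) - C((-11 + 0)*(8 + 10), -6) = 1 - 1/(4 + 3*(-6) + 3*((-11 + 0)*(8 + 10))) = 1 - 1/(4 - 18 + 3*(-11*18)) = 1 - 1/(4 - 18 + 3*(-198)) = 1 - 1/(4 - 18 - 594) = 1 - 1/(-608) = 1 - 1*(-1/608) = 1 + 1/608 = 609/608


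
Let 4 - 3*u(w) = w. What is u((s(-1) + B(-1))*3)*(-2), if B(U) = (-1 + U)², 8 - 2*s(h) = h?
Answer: 43/3 ≈ 14.333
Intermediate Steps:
s(h) = 4 - h/2
u(w) = 4/3 - w/3
u((s(-1) + B(-1))*3)*(-2) = (4/3 - ((4 - ½*(-1)) + (-1 - 1)²)*3/3)*(-2) = (4/3 - ((4 + ½) + (-2)²)*3/3)*(-2) = (4/3 - (9/2 + 4)*3/3)*(-2) = (4/3 - 17*3/6)*(-2) = (4/3 - ⅓*51/2)*(-2) = (4/3 - 17/2)*(-2) = -43/6*(-2) = 43/3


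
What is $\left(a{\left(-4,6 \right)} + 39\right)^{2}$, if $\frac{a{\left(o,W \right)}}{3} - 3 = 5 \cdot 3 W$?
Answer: $101124$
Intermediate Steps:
$a{\left(o,W \right)} = 9 + 45 W$ ($a{\left(o,W \right)} = 9 + 3 \cdot 5 \cdot 3 W = 9 + 3 \cdot 15 W = 9 + 45 W$)
$\left(a{\left(-4,6 \right)} + 39\right)^{2} = \left(\left(9 + 45 \cdot 6\right) + 39\right)^{2} = \left(\left(9 + 270\right) + 39\right)^{2} = \left(279 + 39\right)^{2} = 318^{2} = 101124$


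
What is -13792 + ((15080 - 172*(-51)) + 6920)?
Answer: 16980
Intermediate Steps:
-13792 + ((15080 - 172*(-51)) + 6920) = -13792 + ((15080 + 8772) + 6920) = -13792 + (23852 + 6920) = -13792 + 30772 = 16980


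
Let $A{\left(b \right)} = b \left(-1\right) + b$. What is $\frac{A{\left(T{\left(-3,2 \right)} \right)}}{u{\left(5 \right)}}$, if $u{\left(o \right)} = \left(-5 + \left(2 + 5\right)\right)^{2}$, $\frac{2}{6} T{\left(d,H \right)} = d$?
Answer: $0$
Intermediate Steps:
$T{\left(d,H \right)} = 3 d$
$u{\left(o \right)} = 4$ ($u{\left(o \right)} = \left(-5 + 7\right)^{2} = 2^{2} = 4$)
$A{\left(b \right)} = 0$ ($A{\left(b \right)} = - b + b = 0$)
$\frac{A{\left(T{\left(-3,2 \right)} \right)}}{u{\left(5 \right)}} = \frac{1}{4} \cdot 0 = 0$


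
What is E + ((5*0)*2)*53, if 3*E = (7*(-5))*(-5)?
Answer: 175/3 ≈ 58.333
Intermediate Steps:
E = 175/3 (E = ((7*(-5))*(-5))/3 = (-35*(-5))/3 = (1/3)*175 = 175/3 ≈ 58.333)
E + ((5*0)*2)*53 = 175/3 + ((5*0)*2)*53 = 175/3 + (0*2)*53 = 175/3 + 0*53 = 175/3 + 0 = 175/3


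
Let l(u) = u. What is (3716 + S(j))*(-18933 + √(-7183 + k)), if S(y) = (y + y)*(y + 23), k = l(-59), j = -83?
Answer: -258927708 + 13676*I*√7242 ≈ -2.5893e+8 + 1.1638e+6*I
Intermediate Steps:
k = -59
S(y) = 2*y*(23 + y) (S(y) = (2*y)*(23 + y) = 2*y*(23 + y))
(3716 + S(j))*(-18933 + √(-7183 + k)) = (3716 + 2*(-83)*(23 - 83))*(-18933 + √(-7183 - 59)) = (3716 + 2*(-83)*(-60))*(-18933 + √(-7242)) = (3716 + 9960)*(-18933 + I*√7242) = 13676*(-18933 + I*√7242) = -258927708 + 13676*I*√7242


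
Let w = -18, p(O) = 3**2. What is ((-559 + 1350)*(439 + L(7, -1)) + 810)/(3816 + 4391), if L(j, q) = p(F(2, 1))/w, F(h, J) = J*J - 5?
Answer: 695327/16414 ≈ 42.362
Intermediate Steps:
F(h, J) = -5 + J**2 (F(h, J) = J**2 - 5 = -5 + J**2)
p(O) = 9
L(j, q) = -1/2 (L(j, q) = 9/(-18) = 9*(-1/18) = -1/2)
((-559 + 1350)*(439 + L(7, -1)) + 810)/(3816 + 4391) = ((-559 + 1350)*(439 - 1/2) + 810)/(3816 + 4391) = (791*(877/2) + 810)/8207 = (693707/2 + 810)*(1/8207) = (695327/2)*(1/8207) = 695327/16414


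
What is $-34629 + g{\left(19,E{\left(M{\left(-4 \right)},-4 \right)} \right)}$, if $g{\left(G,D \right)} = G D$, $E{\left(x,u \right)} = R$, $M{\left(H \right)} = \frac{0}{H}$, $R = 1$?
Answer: $-34610$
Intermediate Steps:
$M{\left(H \right)} = 0$
$E{\left(x,u \right)} = 1$
$g{\left(G,D \right)} = D G$
$-34629 + g{\left(19,E{\left(M{\left(-4 \right)},-4 \right)} \right)} = -34629 + 1 \cdot 19 = -34629 + 19 = -34610$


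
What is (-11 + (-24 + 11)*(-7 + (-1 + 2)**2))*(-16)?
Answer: -1072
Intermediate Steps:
(-11 + (-24 + 11)*(-7 + (-1 + 2)**2))*(-16) = (-11 - 13*(-7 + 1**2))*(-16) = (-11 - 13*(-7 + 1))*(-16) = (-11 - 13*(-6))*(-16) = (-11 + 78)*(-16) = 67*(-16) = -1072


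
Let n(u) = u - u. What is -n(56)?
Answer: 0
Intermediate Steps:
n(u) = 0
-n(56) = -1*0 = 0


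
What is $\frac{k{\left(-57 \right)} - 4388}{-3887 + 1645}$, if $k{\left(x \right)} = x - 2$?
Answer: $\frac{4447}{2242} \approx 1.9835$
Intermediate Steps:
$k{\left(x \right)} = -2 + x$
$\frac{k{\left(-57 \right)} - 4388}{-3887 + 1645} = \frac{\left(-2 - 57\right) - 4388}{-3887 + 1645} = \frac{-59 - 4388}{-2242} = \left(-4447\right) \left(- \frac{1}{2242}\right) = \frac{4447}{2242}$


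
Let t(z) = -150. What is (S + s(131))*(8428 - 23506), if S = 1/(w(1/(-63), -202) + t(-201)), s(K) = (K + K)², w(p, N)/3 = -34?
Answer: -6210085033/6 ≈ -1.0350e+9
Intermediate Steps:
w(p, N) = -102 (w(p, N) = 3*(-34) = -102)
s(K) = 4*K² (s(K) = (2*K)² = 4*K²)
S = -1/252 (S = 1/(-102 - 150) = 1/(-252) = -1/252 ≈ -0.0039683)
(S + s(131))*(8428 - 23506) = (-1/252 + 4*131²)*(8428 - 23506) = (-1/252 + 4*17161)*(-15078) = (-1/252 + 68644)*(-15078) = (17298287/252)*(-15078) = -6210085033/6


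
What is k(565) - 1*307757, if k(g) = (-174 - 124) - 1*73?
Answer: -308128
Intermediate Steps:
k(g) = -371 (k(g) = -298 - 73 = -371)
k(565) - 1*307757 = -371 - 1*307757 = -371 - 307757 = -308128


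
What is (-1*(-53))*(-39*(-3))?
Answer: 6201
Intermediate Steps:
(-1*(-53))*(-39*(-3)) = 53*117 = 6201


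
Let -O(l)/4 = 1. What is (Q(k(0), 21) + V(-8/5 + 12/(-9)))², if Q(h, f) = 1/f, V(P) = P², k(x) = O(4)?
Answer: 185695129/2480625 ≈ 74.858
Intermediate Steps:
O(l) = -4 (O(l) = -4*1 = -4)
k(x) = -4
(Q(k(0), 21) + V(-8/5 + 12/(-9)))² = (1/21 + (-8/5 + 12/(-9))²)² = (1/21 + (-8*⅕ + 12*(-⅑))²)² = (1/21 + (-8/5 - 4/3)²)² = (1/21 + (-44/15)²)² = (1/21 + 1936/225)² = (13627/1575)² = 185695129/2480625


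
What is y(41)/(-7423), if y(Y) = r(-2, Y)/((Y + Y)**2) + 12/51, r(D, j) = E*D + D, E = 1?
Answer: -6707/212127071 ≈ -3.1618e-5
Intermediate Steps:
r(D, j) = 2*D (r(D, j) = 1*D + D = D + D = 2*D)
y(Y) = 4/17 - 1/Y**2 (y(Y) = (2*(-2))/((Y + Y)**2) + 12/51 = -4*1/(4*Y**2) + 12*(1/51) = -4*1/(4*Y**2) + 4/17 = -1/Y**2 + 4/17 = 4/17 - 1/Y**2)
y(41)/(-7423) = (4/17 - 1/41**2)/(-7423) = (4/17 - 1*1/1681)*(-1/7423) = (4/17 - 1/1681)*(-1/7423) = (6707/28577)*(-1/7423) = -6707/212127071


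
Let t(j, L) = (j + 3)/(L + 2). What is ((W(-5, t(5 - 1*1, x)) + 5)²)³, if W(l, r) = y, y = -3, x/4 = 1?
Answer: 64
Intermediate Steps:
x = 4 (x = 4*1 = 4)
t(j, L) = (3 + j)/(2 + L)
W(l, r) = -3
((W(-5, t(5 - 1*1, x)) + 5)²)³ = ((-3 + 5)²)³ = (2²)³ = 4³ = 64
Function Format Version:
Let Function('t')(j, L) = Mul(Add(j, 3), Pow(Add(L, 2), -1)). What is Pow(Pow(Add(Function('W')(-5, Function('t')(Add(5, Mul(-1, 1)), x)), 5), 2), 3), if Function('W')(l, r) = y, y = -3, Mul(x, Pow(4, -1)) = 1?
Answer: 64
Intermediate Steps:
x = 4 (x = Mul(4, 1) = 4)
Function('t')(j, L) = Mul(Pow(Add(2, L), -1), Add(3, j)) (Function('t')(j, L) = Mul(Add(3, j), Pow(Add(2, L), -1)) = Mul(Pow(Add(2, L), -1), Add(3, j)))
Function('W')(l, r) = -3
Pow(Pow(Add(Function('W')(-5, Function('t')(Add(5, Mul(-1, 1)), x)), 5), 2), 3) = Pow(Pow(Add(-3, 5), 2), 3) = Pow(Pow(2, 2), 3) = Pow(4, 3) = 64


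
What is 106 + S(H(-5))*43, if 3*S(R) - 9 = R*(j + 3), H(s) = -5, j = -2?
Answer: 490/3 ≈ 163.33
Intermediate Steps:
S(R) = 3 + R/3 (S(R) = 3 + (R*(-2 + 3))/3 = 3 + (R*1)/3 = 3 + R/3)
106 + S(H(-5))*43 = 106 + (3 + (⅓)*(-5))*43 = 106 + (3 - 5/3)*43 = 106 + (4/3)*43 = 106 + 172/3 = 490/3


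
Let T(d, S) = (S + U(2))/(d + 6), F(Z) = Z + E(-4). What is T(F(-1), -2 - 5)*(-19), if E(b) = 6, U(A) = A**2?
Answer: 57/11 ≈ 5.1818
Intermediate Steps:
F(Z) = 6 + Z (F(Z) = Z + 6 = 6 + Z)
T(d, S) = (4 + S)/(6 + d) (T(d, S) = (S + 2**2)/(d + 6) = (S + 4)/(6 + d) = (4 + S)/(6 + d))
T(F(-1), -2 - 5)*(-19) = ((4 + (-2 - 5))/(6 + (6 - 1)))*(-19) = ((4 - 7)/(6 + 5))*(-19) = (-3/11)*(-19) = ((1/11)*(-3))*(-19) = -3/11*(-19) = 57/11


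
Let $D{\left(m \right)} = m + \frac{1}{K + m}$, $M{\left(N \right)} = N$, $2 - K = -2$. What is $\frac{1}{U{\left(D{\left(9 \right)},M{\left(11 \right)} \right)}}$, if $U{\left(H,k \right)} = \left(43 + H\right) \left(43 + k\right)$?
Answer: $\frac{13}{36558} \approx 0.0003556$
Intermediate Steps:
$K = 4$ ($K = 2 - -2 = 2 + 2 = 4$)
$D{\left(m \right)} = m + \frac{1}{4 + m}$
$\frac{1}{U{\left(D{\left(9 \right)},M{\left(11 \right)} \right)}} = \frac{1}{1849 + 43 \frac{1 + 9^{2} + 4 \cdot 9}{4 + 9} + 43 \cdot 11 + \frac{1 + 9^{2} + 4 \cdot 9}{4 + 9} \cdot 11} = \frac{1}{1849 + 43 \frac{1 + 81 + 36}{13} + 473 + \frac{1 + 81 + 36}{13} \cdot 11} = \frac{1}{1849 + 43 \cdot \frac{1}{13} \cdot 118 + 473 + \frac{1}{13} \cdot 118 \cdot 11} = \frac{1}{1849 + 43 \cdot \frac{118}{13} + 473 + \frac{118}{13} \cdot 11} = \frac{1}{1849 + \frac{5074}{13} + 473 + \frac{1298}{13}} = \frac{1}{\frac{36558}{13}} = \frac{13}{36558}$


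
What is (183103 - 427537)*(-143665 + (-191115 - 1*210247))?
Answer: 133223129718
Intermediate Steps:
(183103 - 427537)*(-143665 + (-191115 - 1*210247)) = -244434*(-143665 + (-191115 - 210247)) = -244434*(-143665 - 401362) = -244434*(-545027) = 133223129718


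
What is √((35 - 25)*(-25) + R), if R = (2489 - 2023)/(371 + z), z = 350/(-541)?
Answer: 8*I*√3184190169/28623 ≈ 15.772*I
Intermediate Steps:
z = -350/541 (z = 350*(-1/541) = -350/541 ≈ -0.64695)
R = 252106/200361 (R = (2489 - 2023)/(371 - 350/541) = 466/(200361/541) = 466*(541/200361) = 252106/200361 ≈ 1.2583)
√((35 - 25)*(-25) + R) = √((35 - 25)*(-25) + 252106/200361) = √(10*(-25) + 252106/200361) = √(-250 + 252106/200361) = √(-49838144/200361) = 8*I*√3184190169/28623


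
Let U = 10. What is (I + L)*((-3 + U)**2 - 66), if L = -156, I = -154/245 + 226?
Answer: -41276/35 ≈ -1179.3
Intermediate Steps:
I = 7888/35 (I = -154*1/245 + 226 = -22/35 + 226 = 7888/35 ≈ 225.37)
(I + L)*((-3 + U)**2 - 66) = (7888/35 - 156)*((-3 + 10)**2 - 66) = 2428*(7**2 - 66)/35 = 2428*(49 - 66)/35 = (2428/35)*(-17) = -41276/35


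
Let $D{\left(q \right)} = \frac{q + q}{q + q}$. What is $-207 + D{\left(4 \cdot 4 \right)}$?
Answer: $-206$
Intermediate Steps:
$D{\left(q \right)} = 1$ ($D{\left(q \right)} = \frac{2 q}{2 q} = 2 q \frac{1}{2 q} = 1$)
$-207 + D{\left(4 \cdot 4 \right)} = -207 + 1 = -206$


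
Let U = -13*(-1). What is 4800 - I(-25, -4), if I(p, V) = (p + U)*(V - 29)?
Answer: 4404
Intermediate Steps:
U = 13
I(p, V) = (-29 + V)*(13 + p) (I(p, V) = (p + 13)*(V - 29) = (13 + p)*(-29 + V) = (-29 + V)*(13 + p))
4800 - I(-25, -4) = 4800 - (-377 - 29*(-25) + 13*(-4) - 4*(-25)) = 4800 - (-377 + 725 - 52 + 100) = 4800 - 1*396 = 4800 - 396 = 4404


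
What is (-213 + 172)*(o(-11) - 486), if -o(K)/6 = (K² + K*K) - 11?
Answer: 76752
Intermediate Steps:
o(K) = 66 - 12*K² (o(K) = -6*((K² + K*K) - 11) = -6*((K² + K²) - 11) = -6*(2*K² - 11) = -6*(-11 + 2*K²) = 66 - 12*K²)
(-213 + 172)*(o(-11) - 486) = (-213 + 172)*((66 - 12*(-11)²) - 486) = -41*((66 - 12*121) - 486) = -41*((66 - 1452) - 486) = -41*(-1386 - 486) = -41*(-1872) = 76752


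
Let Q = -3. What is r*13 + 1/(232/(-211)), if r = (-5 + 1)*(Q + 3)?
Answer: -211/232 ≈ -0.90948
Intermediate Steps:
r = 0 (r = (-5 + 1)*(-3 + 3) = -4*0 = 0)
r*13 + 1/(232/(-211)) = 0*13 + 1/(232/(-211)) = 0 + 1/(232*(-1/211)) = 0 + 1/(-232/211) = 0 - 211/232 = -211/232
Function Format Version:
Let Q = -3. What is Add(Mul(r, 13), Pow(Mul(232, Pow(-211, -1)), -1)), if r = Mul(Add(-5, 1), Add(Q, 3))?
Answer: Rational(-211, 232) ≈ -0.90948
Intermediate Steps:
r = 0 (r = Mul(Add(-5, 1), Add(-3, 3)) = Mul(-4, 0) = 0)
Add(Mul(r, 13), Pow(Mul(232, Pow(-211, -1)), -1)) = Add(Mul(0, 13), Pow(Mul(232, Pow(-211, -1)), -1)) = Add(0, Pow(Mul(232, Rational(-1, 211)), -1)) = Add(0, Pow(Rational(-232, 211), -1)) = Add(0, Rational(-211, 232)) = Rational(-211, 232)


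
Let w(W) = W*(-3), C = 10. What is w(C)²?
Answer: 900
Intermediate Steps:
w(W) = -3*W
w(C)² = (-3*10)² = (-30)² = 900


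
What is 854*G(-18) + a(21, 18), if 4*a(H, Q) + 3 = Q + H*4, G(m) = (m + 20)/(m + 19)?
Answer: 6931/4 ≈ 1732.8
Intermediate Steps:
G(m) = (20 + m)/(19 + m)
a(H, Q) = -¾ + H + Q/4 (a(H, Q) = -¾ + (Q + H*4)/4 = -¾ + (Q + 4*H)/4 = -¾ + (H + Q/4) = -¾ + H + Q/4)
854*G(-18) + a(21, 18) = 854*((20 - 18)/(19 - 18)) + (-¾ + 21 + (¼)*18) = 854*(2/1) + (-¾ + 21 + 9/2) = 854*(1*2) + 99/4 = 854*2 + 99/4 = 1708 + 99/4 = 6931/4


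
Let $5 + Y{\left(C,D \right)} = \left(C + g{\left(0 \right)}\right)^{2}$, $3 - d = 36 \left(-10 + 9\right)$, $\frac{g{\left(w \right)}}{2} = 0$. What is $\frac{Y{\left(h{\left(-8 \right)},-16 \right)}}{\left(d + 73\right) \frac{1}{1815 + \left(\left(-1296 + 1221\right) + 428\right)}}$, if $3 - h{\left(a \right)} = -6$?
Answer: $\frac{10298}{7} \approx 1471.1$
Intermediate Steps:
$h{\left(a \right)} = 9$ ($h{\left(a \right)} = 3 - -6 = 3 + 6 = 9$)
$g{\left(w \right)} = 0$ ($g{\left(w \right)} = 2 \cdot 0 = 0$)
$d = 39$ ($d = 3 - 36 \left(-10 + 9\right) = 3 - 36 \left(-1\right) = 3 - -36 = 3 + 36 = 39$)
$Y{\left(C,D \right)} = -5 + C^{2}$ ($Y{\left(C,D \right)} = -5 + \left(C + 0\right)^{2} = -5 + C^{2}$)
$\frac{Y{\left(h{\left(-8 \right)},-16 \right)}}{\left(d + 73\right) \frac{1}{1815 + \left(\left(-1296 + 1221\right) + 428\right)}} = \frac{-5 + 9^{2}}{\left(39 + 73\right) \frac{1}{1815 + \left(\left(-1296 + 1221\right) + 428\right)}} = \frac{-5 + 81}{112 \frac{1}{1815 + \left(-75 + 428\right)}} = \frac{76}{112 \frac{1}{1815 + 353}} = \frac{76}{112 \cdot \frac{1}{2168}} = \frac{76}{\frac{14}{271}} = 76 \cdot \frac{271}{14} = \frac{10298}{7}$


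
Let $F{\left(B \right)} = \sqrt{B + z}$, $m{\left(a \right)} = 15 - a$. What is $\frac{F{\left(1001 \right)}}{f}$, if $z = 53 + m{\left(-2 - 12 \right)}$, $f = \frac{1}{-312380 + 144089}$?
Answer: $- 3197529 \sqrt{3} \approx -5.5383 \cdot 10^{6}$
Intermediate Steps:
$f = - \frac{1}{168291}$ ($f = \frac{1}{-168291} = - \frac{1}{168291} \approx -5.9421 \cdot 10^{-6}$)
$z = 82$ ($z = 53 + \left(15 - \left(-2 - 12\right)\right) = 53 + \left(15 - -14\right) = 53 + \left(15 + 14\right) = 53 + 29 = 82$)
$F{\left(B \right)} = \sqrt{82 + B}$ ($F{\left(B \right)} = \sqrt{B + 82} = \sqrt{82 + B}$)
$\frac{F{\left(1001 \right)}}{f} = \frac{\sqrt{82 + 1001}}{- \frac{1}{168291}} = \sqrt{1083} \left(-168291\right) = 19 \sqrt{3} \left(-168291\right) = - 3197529 \sqrt{3}$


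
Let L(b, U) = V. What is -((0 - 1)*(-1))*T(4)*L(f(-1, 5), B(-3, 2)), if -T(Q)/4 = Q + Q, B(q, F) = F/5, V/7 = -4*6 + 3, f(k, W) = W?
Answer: -4704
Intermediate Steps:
V = -147 (V = 7*(-4*6 + 3) = 7*(-24 + 3) = 7*(-21) = -147)
B(q, F) = F/5 (B(q, F) = F*(1/5) = F/5)
L(b, U) = -147
T(Q) = -8*Q (T(Q) = -4*(Q + Q) = -8*Q)
-((0 - 1)*(-1))*T(4)*L(f(-1, 5), B(-3, 2)) = -((0 - 1)*(-1))*(-8*4)*(-147) = --1*(-1)*(-32)*(-147) = -1*(-32)*(-147) = -(-32)*(-147) = -1*4704 = -4704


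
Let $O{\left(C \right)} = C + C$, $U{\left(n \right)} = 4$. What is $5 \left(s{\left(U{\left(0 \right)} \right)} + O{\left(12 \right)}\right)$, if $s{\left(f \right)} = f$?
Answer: $140$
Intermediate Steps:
$O{\left(C \right)} = 2 C$
$5 \left(s{\left(U{\left(0 \right)} \right)} + O{\left(12 \right)}\right) = 5 \left(4 + 2 \cdot 12\right) = 5 \left(4 + 24\right) = 5 \cdot 28 = 140$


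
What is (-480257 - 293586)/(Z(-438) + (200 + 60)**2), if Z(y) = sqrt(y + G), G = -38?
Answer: -13077946700/1142440119 + 773843*I*sqrt(119)/2284880238 ≈ -11.447 + 0.0036946*I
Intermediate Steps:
Z(y) = sqrt(-38 + y) (Z(y) = sqrt(y - 38) = sqrt(-38 + y))
(-480257 - 293586)/(Z(-438) + (200 + 60)**2) = (-480257 - 293586)/(sqrt(-38 - 438) + (200 + 60)**2) = -773843/(sqrt(-476) + 260**2) = -773843/(2*I*sqrt(119) + 67600) = -773843/(67600 + 2*I*sqrt(119))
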